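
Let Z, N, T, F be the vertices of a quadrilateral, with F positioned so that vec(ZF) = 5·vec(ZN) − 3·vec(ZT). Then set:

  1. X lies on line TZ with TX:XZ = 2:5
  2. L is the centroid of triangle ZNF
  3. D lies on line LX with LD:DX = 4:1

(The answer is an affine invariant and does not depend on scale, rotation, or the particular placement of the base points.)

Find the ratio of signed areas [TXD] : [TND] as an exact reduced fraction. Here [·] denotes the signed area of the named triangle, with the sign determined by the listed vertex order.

[TXD]:[TND] = -1/2

Set Z = (0, 0), N = (1, 0), T = (0, 1), F = (5, -3); any affine frame gives the same invariant.
1. X lies on line TZ with TX:XZ = 2:5 ⇒ X = (0, 5/7)
2. L is the centroid of triangle ZNF ⇒ L = (2, -1)
3. D lies on line LX with LD:DX = 4:1 ⇒ D = (2/5, 13/35)
2·[TXD] = 4/35, 2·[TND] = -8/35
[TXD]:[TND] = 4/35:-8/35 = -1/2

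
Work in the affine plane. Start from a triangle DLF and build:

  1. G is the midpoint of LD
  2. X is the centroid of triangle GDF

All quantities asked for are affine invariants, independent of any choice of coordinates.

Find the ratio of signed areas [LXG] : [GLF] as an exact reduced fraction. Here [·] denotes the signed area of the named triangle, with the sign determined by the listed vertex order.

[LXG]:[GLF] = 1/3

Work in coordinates with D = (0, 0), L = (1, 0), F = (0, 1).
1. G is the midpoint of LD ⇒ G = (1/2, 0)
2. X is the centroid of triangle GDF ⇒ X = (1/6, 1/3)
2·[LXG] = 1/6, 2·[GLF] = 1/2
[LXG]:[GLF] = 1/6:1/2 = 1/3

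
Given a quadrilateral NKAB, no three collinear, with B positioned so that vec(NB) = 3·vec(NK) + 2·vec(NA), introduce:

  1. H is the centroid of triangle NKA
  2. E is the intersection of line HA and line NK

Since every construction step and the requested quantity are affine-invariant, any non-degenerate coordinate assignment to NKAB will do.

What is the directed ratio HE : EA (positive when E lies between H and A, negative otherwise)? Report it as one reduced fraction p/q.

HE:EA = -1/3

Set N = (0, 0), K = (1, 0), A = (0, 1), B = (3, 2); any affine frame gives the same invariant.
1. H is the centroid of triangle NKA ⇒ H = (1/3, 1/3)
2. E is the intersection of line HA and line NK ⇒ E = (1/2, 0)
E = H + t·(A−H) with t = -1/2, so HE:EA = t:(1−t) = -1/2:3/2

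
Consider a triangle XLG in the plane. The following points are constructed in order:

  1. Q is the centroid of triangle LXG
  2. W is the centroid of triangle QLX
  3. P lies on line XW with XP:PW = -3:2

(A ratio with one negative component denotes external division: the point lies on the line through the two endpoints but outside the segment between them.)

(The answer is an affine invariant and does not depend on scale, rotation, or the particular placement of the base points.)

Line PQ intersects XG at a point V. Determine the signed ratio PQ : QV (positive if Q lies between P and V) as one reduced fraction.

PQ:QV = 3

Assign X = (0, 0), L = (1, 0), G = (0, 1) — the answer is frame-independent, so this choice is without loss of generality.
1. Q is the centroid of triangle LXG ⇒ Q = (1/3, 1/3)
2. W is the centroid of triangle QLX ⇒ W = (4/9, 1/9)
3. P lies on line XW with XP:PW = -3:2 ⇒ P = (4/3, 1/3)
line PQ meets XG at V = (0, 1/3)
Q = P + t·(V−P) with t = 3/4, so PQ:QV = 3/4:1/4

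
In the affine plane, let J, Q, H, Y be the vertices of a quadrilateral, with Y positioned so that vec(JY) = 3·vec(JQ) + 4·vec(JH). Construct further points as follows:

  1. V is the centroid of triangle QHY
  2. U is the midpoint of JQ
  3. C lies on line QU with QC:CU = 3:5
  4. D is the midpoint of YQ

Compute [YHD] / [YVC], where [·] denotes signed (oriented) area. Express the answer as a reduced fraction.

[YHD]:[YVC] = 48/25

Assign J = (0, 0), Q = (1, 0), H = (0, 1), Y = (3, 4) — the answer is frame-independent, so this choice is without loss of generality.
1. V is the centroid of triangle QHY ⇒ V = (4/3, 5/3)
2. U is the midpoint of JQ ⇒ U = (1/2, 0)
3. C lies on line QU with QC:CU = 3:5 ⇒ C = (13/16, 0)
4. D is the midpoint of YQ ⇒ D = (2, 2)
2·[YHD] = 3, 2·[YVC] = 25/16
[YHD]:[YVC] = 3:25/16 = 48/25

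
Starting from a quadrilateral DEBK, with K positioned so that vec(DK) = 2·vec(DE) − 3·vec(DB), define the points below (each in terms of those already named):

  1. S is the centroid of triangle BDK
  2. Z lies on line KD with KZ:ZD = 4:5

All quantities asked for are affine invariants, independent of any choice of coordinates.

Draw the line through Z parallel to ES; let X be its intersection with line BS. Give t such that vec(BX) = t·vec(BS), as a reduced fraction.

t = 44/27

Assign D = (0, 0), E = (1, 0), B = (0, 1), K = (2, -3) — the answer is frame-independent, so this choice is without loss of generality.
1. S is the centroid of triangle BDK ⇒ S = (2/3, -2/3)
2. Z lies on line KD with KZ:ZD = 4:5 ⇒ Z = (10/9, -5/3)
through Z parallel to ES: direction (-1/3, -2/3); meets BS at X = (88/81, -139/81)
X = B + t·(S−B) with t = 44/27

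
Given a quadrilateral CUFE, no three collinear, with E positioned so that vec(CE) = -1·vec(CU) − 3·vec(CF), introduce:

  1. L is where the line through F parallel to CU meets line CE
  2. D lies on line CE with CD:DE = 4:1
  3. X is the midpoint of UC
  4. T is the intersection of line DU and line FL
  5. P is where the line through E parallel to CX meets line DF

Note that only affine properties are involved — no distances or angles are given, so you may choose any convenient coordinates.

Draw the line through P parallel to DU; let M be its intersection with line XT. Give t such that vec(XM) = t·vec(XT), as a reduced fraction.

Work in coordinates with C = (0, 0), U = (1, 0), F = (0, 1), E = (-1, -3).
1. L is where the line through F parallel to CU meets line CE ⇒ L = (1/3, 1)
2. D lies on line CE with CD:DE = 4:1 ⇒ D = (-4/5, -12/5)
3. X is the midpoint of UC ⇒ X = (1/2, 0)
4. T is the intersection of line DU and line FL ⇒ T = (7/4, 1)
5. P is where the line through E parallel to CX meets line DF ⇒ P = (-16/17, -3)
through P parallel to DU: direction (9/5, 12/5); meets XT at M = (343/136, 55/34)
M = X + t·(T−X) with t = 55/34

t = 55/34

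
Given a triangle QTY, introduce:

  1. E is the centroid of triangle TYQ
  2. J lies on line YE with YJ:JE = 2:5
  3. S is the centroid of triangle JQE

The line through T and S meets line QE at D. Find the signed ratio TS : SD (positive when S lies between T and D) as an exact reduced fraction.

Work in coordinates with Q = (0, 0), T = (1, 0), Y = (0, 1).
1. E is the centroid of triangle TYQ ⇒ E = (1/3, 1/3)
2. J lies on line YE with YJ:JE = 2:5 ⇒ J = (2/21, 17/21)
3. S is the centroid of triangle JQE ⇒ S = (1/7, 8/21)
line TS meets QE at D = (4/13, 4/13)
S = T + t·(D−T) with t = 26/21, so TS:SD = 26/21:-5/21

TS:SD = -26/5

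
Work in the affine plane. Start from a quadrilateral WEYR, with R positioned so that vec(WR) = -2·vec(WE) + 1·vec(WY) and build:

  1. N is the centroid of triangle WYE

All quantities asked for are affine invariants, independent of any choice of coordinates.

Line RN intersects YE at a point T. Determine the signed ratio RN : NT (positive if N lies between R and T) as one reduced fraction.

Work in coordinates with W = (0, 0), E = (1, 0), Y = (0, 1), R = (-2, 1).
1. N is the centroid of triangle WYE ⇒ N = (1/3, 1/3)
line RN meets YE at T = (4/5, 1/5)
N = R + t·(T−R) with t = 5/6, so RN:NT = 5/6:1/6

RN:NT = 5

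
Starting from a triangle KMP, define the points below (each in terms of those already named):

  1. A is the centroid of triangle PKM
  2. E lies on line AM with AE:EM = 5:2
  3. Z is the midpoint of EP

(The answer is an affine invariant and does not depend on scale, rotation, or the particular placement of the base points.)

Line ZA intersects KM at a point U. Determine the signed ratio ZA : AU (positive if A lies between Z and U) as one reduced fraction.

Assign K = (0, 0), M = (1, 0), P = (0, 1) — the answer is frame-independent, so this choice is without loss of generality.
1. A is the centroid of triangle PKM ⇒ A = (1/3, 1/3)
2. E lies on line AM with AE:EM = 5:2 ⇒ E = (17/21, 2/21)
3. Z is the midpoint of EP ⇒ Z = (17/42, 23/42)
line ZA meets KM at U = (2/9, 0)
A = Z + t·(U−Z) with t = 9/23, so ZA:AU = 9/23:14/23

ZA:AU = 9/14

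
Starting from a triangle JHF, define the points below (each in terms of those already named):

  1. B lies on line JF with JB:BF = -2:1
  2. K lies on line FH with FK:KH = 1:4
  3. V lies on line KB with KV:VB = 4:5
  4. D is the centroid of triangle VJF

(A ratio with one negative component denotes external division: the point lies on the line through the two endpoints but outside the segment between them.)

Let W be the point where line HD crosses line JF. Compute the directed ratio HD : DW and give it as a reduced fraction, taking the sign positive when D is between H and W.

HD:DW = 26

Set J = (0, 0), H = (1, 0), F = (0, 1); any affine frame gives the same invariant.
1. B lies on line JF with JB:BF = -2:1 ⇒ B = (0, 2)
2. K lies on line FH with FK:KH = 1:4 ⇒ K = (1/5, 4/5)
3. V lies on line KB with KV:VB = 4:5 ⇒ V = (1/9, 4/3)
4. D is the centroid of triangle VJF ⇒ D = (1/27, 7/9)
line HD meets JF at W = (0, 21/26)
D = H + t·(W−H) with t = 26/27, so HD:DW = 26/27:1/27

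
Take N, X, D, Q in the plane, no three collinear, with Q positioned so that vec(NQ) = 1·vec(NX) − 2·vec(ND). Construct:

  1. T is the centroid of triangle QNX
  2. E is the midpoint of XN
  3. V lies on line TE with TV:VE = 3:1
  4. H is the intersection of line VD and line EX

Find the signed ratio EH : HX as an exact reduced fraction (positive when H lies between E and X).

EH:HX = -1/15

Assign N = (0, 0), X = (1, 0), D = (0, 1), Q = (1, -2) — the answer is frame-independent, so this choice is without loss of generality.
1. T is the centroid of triangle QNX ⇒ T = (2/3, -2/3)
2. E is the midpoint of XN ⇒ E = (1/2, 0)
3. V lies on line TE with TV:VE = 3:1 ⇒ V = (13/24, -1/6)
4. H is the intersection of line VD and line EX ⇒ H = (13/28, 0)
H = E + t·(X−E) with t = -1/14, so EH:HX = t:(1−t) = -1/14:15/14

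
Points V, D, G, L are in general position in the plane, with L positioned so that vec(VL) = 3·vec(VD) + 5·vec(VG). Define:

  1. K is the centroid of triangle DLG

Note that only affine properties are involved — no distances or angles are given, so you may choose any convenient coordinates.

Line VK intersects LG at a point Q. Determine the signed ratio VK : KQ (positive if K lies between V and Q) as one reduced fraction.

Set V = (0, 0), D = (1, 0), G = (0, 1), L = (3, 5); any affine frame gives the same invariant.
1. K is the centroid of triangle DLG ⇒ K = (4/3, 2)
line VK meets LG at Q = (6, 9)
K = V + t·(Q−V) with t = 2/9, so VK:KQ = 2/9:7/9

VK:KQ = 2/7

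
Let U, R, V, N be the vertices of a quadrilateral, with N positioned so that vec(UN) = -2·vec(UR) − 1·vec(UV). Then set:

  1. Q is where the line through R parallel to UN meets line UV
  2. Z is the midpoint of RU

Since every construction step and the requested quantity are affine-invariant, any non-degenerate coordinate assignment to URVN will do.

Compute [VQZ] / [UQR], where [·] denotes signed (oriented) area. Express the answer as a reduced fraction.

Choose coordinates U = (0, 0), R = (1, 0), V = (0, 1), N = (-2, -1).
1. Q is where the line through R parallel to UN meets line UV ⇒ Q = (0, -1/2)
2. Z is the midpoint of RU ⇒ Z = (1/2, 0)
2·[VQZ] = 3/4, 2·[UQR] = 1/2
[VQZ]:[UQR] = 3/4:1/2 = 3/2

[VQZ]:[UQR] = 3/2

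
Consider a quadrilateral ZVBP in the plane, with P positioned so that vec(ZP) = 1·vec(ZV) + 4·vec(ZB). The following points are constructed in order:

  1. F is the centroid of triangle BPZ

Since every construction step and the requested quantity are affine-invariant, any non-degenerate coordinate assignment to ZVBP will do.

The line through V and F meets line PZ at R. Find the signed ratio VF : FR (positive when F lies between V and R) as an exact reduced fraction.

VF:FR = -13

Assign Z = (0, 0), V = (1, 0), B = (0, 1), P = (1, 4) — the answer is frame-independent, so this choice is without loss of generality.
1. F is the centroid of triangle BPZ ⇒ F = (1/3, 5/3)
line VF meets PZ at R = (5/13, 20/13)
F = V + t·(R−V) with t = 13/12, so VF:FR = 13/12:-1/12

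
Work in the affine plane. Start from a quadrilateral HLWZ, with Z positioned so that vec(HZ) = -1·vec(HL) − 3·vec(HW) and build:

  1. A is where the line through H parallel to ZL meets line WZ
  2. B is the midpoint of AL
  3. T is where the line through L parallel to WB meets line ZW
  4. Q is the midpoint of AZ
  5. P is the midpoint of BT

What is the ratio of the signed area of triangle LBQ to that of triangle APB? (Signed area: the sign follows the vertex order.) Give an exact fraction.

Assign H = (0, 0), L = (1, 0), W = (0, 1), Z = (-1, -3) — the answer is frame-independent, so this choice is without loss of generality.
1. A is where the line through H parallel to ZL meets line WZ ⇒ A = (-2/5, -3/5)
2. B is the midpoint of AL ⇒ B = (3/10, -3/10)
3. T is where the line through L parallel to WB meets line ZW ⇒ T = (2/5, 13/5)
4. Q is the midpoint of AZ ⇒ Q = (-7/10, -9/5)
5. P is the midpoint of BT ⇒ P = (7/20, 23/20)
2·[LBQ] = 3/4, 2·[APB] = -1
[LBQ]:[APB] = 3/4:-1 = -3/4

[LBQ]:[APB] = -3/4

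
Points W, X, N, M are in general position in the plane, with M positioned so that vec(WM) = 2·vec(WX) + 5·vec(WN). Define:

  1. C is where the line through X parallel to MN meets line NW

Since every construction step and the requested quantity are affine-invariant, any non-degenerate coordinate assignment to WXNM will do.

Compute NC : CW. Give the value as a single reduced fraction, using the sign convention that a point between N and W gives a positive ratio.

NC:CW = -3/2

Assign W = (0, 0), X = (1, 0), N = (0, 1), M = (2, 5) — the answer is frame-independent, so this choice is without loss of generality.
1. C is where the line through X parallel to MN meets line NW ⇒ C = (0, -2)
C = N + t·(W−N) with t = 3, so NC:CW = t:(1−t) = 3:-2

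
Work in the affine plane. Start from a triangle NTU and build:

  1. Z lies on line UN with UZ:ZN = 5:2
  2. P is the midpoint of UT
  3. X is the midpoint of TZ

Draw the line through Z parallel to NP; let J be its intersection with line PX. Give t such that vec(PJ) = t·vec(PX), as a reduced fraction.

t = -4/5

Choose coordinates N = (0, 0), T = (1, 0), U = (0, 1).
1. Z lies on line UN with UZ:ZN = 5:2 ⇒ Z = (0, 2/7)
2. P is the midpoint of UT ⇒ P = (1/2, 1/2)
3. X is the midpoint of TZ ⇒ X = (1/2, 1/7)
through Z parallel to NP: direction (1/2, 1/2); meets PX at J = (1/2, 11/14)
J = P + t·(X−P) with t = -4/5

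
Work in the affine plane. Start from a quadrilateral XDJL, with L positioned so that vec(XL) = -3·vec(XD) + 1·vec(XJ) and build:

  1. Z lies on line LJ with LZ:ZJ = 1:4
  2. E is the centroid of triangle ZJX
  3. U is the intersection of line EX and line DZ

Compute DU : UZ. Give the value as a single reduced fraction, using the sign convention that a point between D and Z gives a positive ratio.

Choose coordinates X = (0, 0), D = (1, 0), J = (0, 1), L = (-3, 1).
1. Z lies on line LJ with LZ:ZJ = 1:4 ⇒ Z = (-12/5, 1)
2. E is the centroid of triangle ZJX ⇒ E = (-4/5, 2/3)
3. U is the intersection of line EX and line DZ ⇒ U = (-6/11, 5/11)
U = D + t·(Z−D) with t = 5/11, so DU:UZ = t:(1−t) = 5/11:6/11

DU:UZ = 5/6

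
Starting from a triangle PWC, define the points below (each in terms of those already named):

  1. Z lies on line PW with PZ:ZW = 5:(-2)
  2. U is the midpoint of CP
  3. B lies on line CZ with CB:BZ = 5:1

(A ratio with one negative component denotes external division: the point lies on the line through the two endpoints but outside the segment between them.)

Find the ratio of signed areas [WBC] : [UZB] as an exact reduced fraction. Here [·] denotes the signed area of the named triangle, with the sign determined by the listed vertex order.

[WBC]:[UZB] = 4

Work in coordinates with P = (0, 0), W = (1, 0), C = (0, 1).
1. Z lies on line PW with PZ:ZW = 5:(-2) ⇒ Z = (5/3, 0)
2. U is the midpoint of CP ⇒ U = (0, 1/2)
3. B lies on line CZ with CB:BZ = 5:1 ⇒ B = (25/18, 1/6)
2·[WBC] = 5/9, 2·[UZB] = 5/36
[WBC]:[UZB] = 5/9:5/36 = 4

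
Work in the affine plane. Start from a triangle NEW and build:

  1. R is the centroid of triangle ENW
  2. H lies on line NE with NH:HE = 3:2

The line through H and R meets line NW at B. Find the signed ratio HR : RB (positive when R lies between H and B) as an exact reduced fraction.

HR:RB = 4/5

Assign N = (0, 0), E = (1, 0), W = (0, 1) — the answer is frame-independent, so this choice is without loss of generality.
1. R is the centroid of triangle ENW ⇒ R = (1/3, 1/3)
2. H lies on line NE with NH:HE = 3:2 ⇒ H = (3/5, 0)
line HR meets NW at B = (0, 3/4)
R = H + t·(B−H) with t = 4/9, so HR:RB = 4/9:5/9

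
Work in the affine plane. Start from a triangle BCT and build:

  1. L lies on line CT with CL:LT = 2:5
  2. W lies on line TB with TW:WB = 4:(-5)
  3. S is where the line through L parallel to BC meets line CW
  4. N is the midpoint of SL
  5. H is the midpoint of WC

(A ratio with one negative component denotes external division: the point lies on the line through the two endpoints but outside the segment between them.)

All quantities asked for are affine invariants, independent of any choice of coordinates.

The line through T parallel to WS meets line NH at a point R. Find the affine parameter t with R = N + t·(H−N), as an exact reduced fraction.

t = -6

Work in coordinates with B = (0, 0), C = (1, 0), T = (0, 1).
1. L lies on line CT with CL:LT = 2:5 ⇒ L = (5/7, 2/7)
2. W lies on line TB with TW:WB = 4:(-5) ⇒ W = (0, 5)
3. S is where the line through L parallel to BC meets line CW ⇒ S = (33/35, 2/7)
4. N is the midpoint of SL ⇒ N = (29/35, 2/7)
5. H is the midpoint of WC ⇒ H = (1/2, 5/2)
through T parallel to WS: direction (33/35, -33/7); meets NH at R = (14/5, -13)
R = N + t·(H−N) with t = -6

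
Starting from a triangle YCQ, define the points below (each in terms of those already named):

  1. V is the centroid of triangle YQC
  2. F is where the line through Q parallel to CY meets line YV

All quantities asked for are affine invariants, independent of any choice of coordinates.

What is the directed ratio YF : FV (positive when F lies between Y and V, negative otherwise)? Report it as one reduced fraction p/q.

YF:FV = -3/2

Choose coordinates Y = (0, 0), C = (1, 0), Q = (0, 1).
1. V is the centroid of triangle YQC ⇒ V = (1/3, 1/3)
2. F is where the line through Q parallel to CY meets line YV ⇒ F = (1, 1)
F = Y + t·(V−Y) with t = 3, so YF:FV = t:(1−t) = 3:-2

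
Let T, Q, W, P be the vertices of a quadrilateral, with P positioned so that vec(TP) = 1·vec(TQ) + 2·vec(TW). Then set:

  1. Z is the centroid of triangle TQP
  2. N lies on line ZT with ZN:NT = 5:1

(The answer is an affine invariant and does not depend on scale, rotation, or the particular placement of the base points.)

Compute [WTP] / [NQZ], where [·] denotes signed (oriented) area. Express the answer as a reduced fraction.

[WTP]:[NQZ] = 9/5

Work in coordinates with T = (0, 0), Q = (1, 0), W = (0, 1), P = (1, 2).
1. Z is the centroid of triangle TQP ⇒ Z = (2/3, 2/3)
2. N lies on line ZT with ZN:NT = 5:1 ⇒ N = (1/9, 1/9)
2·[WTP] = 1, 2·[NQZ] = 5/9
[WTP]:[NQZ] = 1:5/9 = 9/5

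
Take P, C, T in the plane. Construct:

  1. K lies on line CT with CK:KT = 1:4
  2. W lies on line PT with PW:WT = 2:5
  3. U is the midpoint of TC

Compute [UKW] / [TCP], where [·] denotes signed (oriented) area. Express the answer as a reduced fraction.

[UKW]:[TCP] = 3/14

Choose coordinates P = (0, 0), C = (1, 0), T = (0, 1).
1. K lies on line CT with CK:KT = 1:4 ⇒ K = (4/5, 1/5)
2. W lies on line PT with PW:WT = 2:5 ⇒ W = (0, 2/7)
3. U is the midpoint of TC ⇒ U = (1/2, 1/2)
2·[UKW] = -3/14, 2·[TCP] = -1
[UKW]:[TCP] = -3/14:-1 = 3/14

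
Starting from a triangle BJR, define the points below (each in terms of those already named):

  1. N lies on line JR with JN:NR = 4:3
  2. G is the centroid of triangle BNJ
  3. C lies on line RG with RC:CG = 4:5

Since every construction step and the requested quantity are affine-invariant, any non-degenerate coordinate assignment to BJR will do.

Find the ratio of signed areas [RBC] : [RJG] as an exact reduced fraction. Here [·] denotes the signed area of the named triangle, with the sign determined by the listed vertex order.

[RBC]:[RJG] = -40/63

Assign B = (0, 0), J = (1, 0), R = (0, 1) — the answer is frame-independent, so this choice is without loss of generality.
1. N lies on line JR with JN:NR = 4:3 ⇒ N = (3/7, 4/7)
2. G is the centroid of triangle BNJ ⇒ G = (10/21, 4/21)
3. C lies on line RG with RC:CG = 4:5 ⇒ C = (40/189, 121/189)
2·[RBC] = 40/189, 2·[RJG] = -1/3
[RBC]:[RJG] = 40/189:-1/3 = -40/63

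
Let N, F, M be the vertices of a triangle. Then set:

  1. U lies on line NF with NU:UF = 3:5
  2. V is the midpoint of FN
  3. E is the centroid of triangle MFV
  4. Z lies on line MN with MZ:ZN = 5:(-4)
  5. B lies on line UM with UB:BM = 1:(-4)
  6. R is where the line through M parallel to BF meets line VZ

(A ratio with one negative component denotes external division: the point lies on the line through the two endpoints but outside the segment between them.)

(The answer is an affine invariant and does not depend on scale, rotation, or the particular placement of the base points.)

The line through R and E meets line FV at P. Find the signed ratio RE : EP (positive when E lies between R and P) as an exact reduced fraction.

RE:EP = 37/11

Choose coordinates N = (0, 0), F = (1, 0), M = (0, 1).
1. U lies on line NF with NU:UF = 3:5 ⇒ U = (3/8, 0)
2. V is the midpoint of FN ⇒ V = (1/2, 0)
3. E is the centroid of triangle MFV ⇒ E = (1/2, 1/3)
4. Z lies on line MN with MZ:ZN = 5:(-4) ⇒ Z = (0, -4)
5. B lies on line UM with UB:BM = 1:(-4) ⇒ B = (1/2, -1/3)
6. R is where the line through M parallel to BF meets line VZ ⇒ R = (15/22, 16/11)
line RE meets FV at P = (33/74, 0)
E = R + t·(P−R) with t = 37/48, so RE:EP = 37/48:11/48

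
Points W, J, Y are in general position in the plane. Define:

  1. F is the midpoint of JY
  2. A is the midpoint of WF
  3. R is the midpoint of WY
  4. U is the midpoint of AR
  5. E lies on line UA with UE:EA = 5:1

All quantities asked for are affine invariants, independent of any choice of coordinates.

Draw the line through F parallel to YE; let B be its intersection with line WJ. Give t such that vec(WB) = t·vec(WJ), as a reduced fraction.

Choose coordinates W = (0, 0), J = (1, 0), Y = (0, 1).
1. F is the midpoint of JY ⇒ F = (1/2, 1/2)
2. A is the midpoint of WF ⇒ A = (1/4, 1/4)
3. R is the midpoint of WY ⇒ R = (0, 1/2)
4. U is the midpoint of AR ⇒ U = (1/8, 3/8)
5. E lies on line UA with UE:EA = 5:1 ⇒ E = (11/48, 13/48)
through F parallel to YE: direction (11/48, -35/48); meets WJ at B = (23/35, 0)
B = W + t·(J−W) with t = 23/35

t = 23/35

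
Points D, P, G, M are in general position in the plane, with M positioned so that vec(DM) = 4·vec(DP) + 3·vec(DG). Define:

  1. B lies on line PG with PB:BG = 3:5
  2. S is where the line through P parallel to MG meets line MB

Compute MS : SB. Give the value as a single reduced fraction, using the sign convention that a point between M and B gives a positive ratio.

Set D = (0, 0), P = (1, 0), G = (0, 1), M = (4, 3); any affine frame gives the same invariant.
1. B lies on line PG with PB:BG = 3:5 ⇒ B = (5/8, 3/8)
2. S is where the line through P parallel to MG meets line MB ⇒ S = (-7/5, -6/5)
S = M + t·(B−M) with t = 8/5, so MS:SB = t:(1−t) = 8/5:-3/5

MS:SB = -8/3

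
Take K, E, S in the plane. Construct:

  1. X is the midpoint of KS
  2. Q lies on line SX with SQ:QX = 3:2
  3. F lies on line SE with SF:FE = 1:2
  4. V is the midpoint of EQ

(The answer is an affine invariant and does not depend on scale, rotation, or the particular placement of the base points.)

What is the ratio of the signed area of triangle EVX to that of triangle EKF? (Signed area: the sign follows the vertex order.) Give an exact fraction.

Work in coordinates with K = (0, 0), E = (1, 0), S = (0, 1).
1. X is the midpoint of KS ⇒ X = (0, 1/2)
2. Q lies on line SX with SQ:QX = 3:2 ⇒ Q = (0, 7/10)
3. F lies on line SE with SF:FE = 1:2 ⇒ F = (1/3, 2/3)
4. V is the midpoint of EQ ⇒ V = (1/2, 7/20)
2·[EVX] = 1/10, 2·[EKF] = -2/3
[EVX]:[EKF] = 1/10:-2/3 = -3/20

[EVX]:[EKF] = -3/20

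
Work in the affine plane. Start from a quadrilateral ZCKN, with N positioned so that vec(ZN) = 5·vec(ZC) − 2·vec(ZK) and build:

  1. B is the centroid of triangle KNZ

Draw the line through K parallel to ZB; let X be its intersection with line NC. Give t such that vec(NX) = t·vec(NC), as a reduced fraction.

t = 5/3

Choose coordinates Z = (0, 0), C = (1, 0), K = (0, 1), N = (5, -2).
1. B is the centroid of triangle KNZ ⇒ B = (5/3, -1/3)
through K parallel to ZB: direction (5/3, -1/3); meets NC at X = (-5/3, 4/3)
X = N + t·(C−N) with t = 5/3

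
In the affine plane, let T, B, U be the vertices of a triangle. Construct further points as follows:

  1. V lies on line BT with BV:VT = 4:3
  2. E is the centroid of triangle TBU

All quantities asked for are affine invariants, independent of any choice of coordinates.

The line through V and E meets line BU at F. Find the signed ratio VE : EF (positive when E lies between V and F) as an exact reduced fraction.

VE:EF = 5/7

Work in coordinates with T = (0, 0), B = (1, 0), U = (0, 1).
1. V lies on line BT with BV:VT = 4:3 ⇒ V = (3/7, 0)
2. E is the centroid of triangle TBU ⇒ E = (1/3, 1/3)
line VE meets BU at F = (1/5, 4/5)
E = V + t·(F−V) with t = 5/12, so VE:EF = 5/12:7/12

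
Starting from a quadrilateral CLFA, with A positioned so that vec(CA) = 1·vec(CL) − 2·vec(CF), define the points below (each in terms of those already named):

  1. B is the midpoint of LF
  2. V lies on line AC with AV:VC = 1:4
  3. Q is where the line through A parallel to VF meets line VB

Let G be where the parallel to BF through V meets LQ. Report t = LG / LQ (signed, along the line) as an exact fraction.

Choose coordinates C = (0, 0), L = (1, 0), F = (0, 1), A = (1, -2).
1. B is the midpoint of LF ⇒ B = (1/2, 1/2)
2. V lies on line AC with AV:VC = 1:4 ⇒ V = (4/5, -8/5)
3. Q is where the line through A parallel to VF meets line VB ⇒ Q = (11/15, -17/15)
through V parallel to BF: direction (-1/2, 1/2); meets LQ at G = (23/35, -51/35)
G = L + t·(Q−L) with t = 9/7

t = 9/7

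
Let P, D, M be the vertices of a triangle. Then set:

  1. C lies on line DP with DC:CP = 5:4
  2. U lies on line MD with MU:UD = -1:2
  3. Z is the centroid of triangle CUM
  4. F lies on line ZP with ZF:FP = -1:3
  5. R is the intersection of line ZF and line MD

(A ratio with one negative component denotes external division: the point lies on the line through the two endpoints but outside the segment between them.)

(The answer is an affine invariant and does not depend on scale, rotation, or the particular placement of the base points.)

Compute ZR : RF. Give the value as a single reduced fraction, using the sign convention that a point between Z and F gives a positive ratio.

Work in coordinates with P = (0, 0), D = (1, 0), M = (0, 1).
1. C lies on line DP with DC:CP = 5:4 ⇒ C = (4/9, 0)
2. U lies on line MD with MU:UD = -1:2 ⇒ U = (-1, 2)
3. Z is the centroid of triangle CUM ⇒ Z = (-5/27, 1)
4. F lies on line ZP with ZF:FP = -1:3 ⇒ F = (-5/18, 3/2)
5. R is the intersection of line ZF and line MD ⇒ R = (-5/22, 27/22)
R = Z + t·(F−Z) with t = 5/11, so ZR:RF = t:(1−t) = 5/11:6/11

ZR:RF = 5/6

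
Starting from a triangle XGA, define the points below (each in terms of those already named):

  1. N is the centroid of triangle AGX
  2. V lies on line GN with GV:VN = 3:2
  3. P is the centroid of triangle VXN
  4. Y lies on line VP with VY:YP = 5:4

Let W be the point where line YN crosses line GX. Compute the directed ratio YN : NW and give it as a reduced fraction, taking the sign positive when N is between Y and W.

YN:NW = -59/135

Work in coordinates with X = (0, 0), G = (1, 0), A = (0, 1).
1. N is the centroid of triangle AGX ⇒ N = (1/3, 1/3)
2. V lies on line GN with GV:VN = 3:2 ⇒ V = (3/5, 1/5)
3. P is the centroid of triangle VXN ⇒ P = (14/45, 8/45)
4. Y lies on line VP with VY:YP = 5:4 ⇒ Y = (178/405, 76/405)
line YN meets GX at W = (34/59, 0)
N = Y + t·(W−Y) with t = -59/76, so YN:NW = -59/76:135/76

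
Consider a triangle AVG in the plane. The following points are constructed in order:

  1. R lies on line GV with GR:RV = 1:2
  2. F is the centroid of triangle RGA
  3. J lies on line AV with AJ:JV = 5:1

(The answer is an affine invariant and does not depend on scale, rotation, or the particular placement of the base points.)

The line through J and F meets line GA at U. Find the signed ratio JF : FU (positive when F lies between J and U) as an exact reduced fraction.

JF:FU = 13/2

Choose coordinates A = (0, 0), V = (1, 0), G = (0, 1).
1. R lies on line GV with GR:RV = 1:2 ⇒ R = (1/3, 2/3)
2. F is the centroid of triangle RGA ⇒ F = (1/9, 5/9)
3. J lies on line AV with AJ:JV = 5:1 ⇒ J = (5/6, 0)
line JF meets GA at U = (0, 25/39)
F = J + t·(U−J) with t = 13/15, so JF:FU = 13/15:2/15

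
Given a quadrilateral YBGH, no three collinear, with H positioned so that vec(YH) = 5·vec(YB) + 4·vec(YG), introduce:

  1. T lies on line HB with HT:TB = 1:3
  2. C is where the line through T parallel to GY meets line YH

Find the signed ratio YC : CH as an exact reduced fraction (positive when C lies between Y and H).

YC:CH = 4

Assign Y = (0, 0), B = (1, 0), G = (0, 1), H = (5, 4) — the answer is frame-independent, so this choice is without loss of generality.
1. T lies on line HB with HT:TB = 1:3 ⇒ T = (4, 3)
2. C is where the line through T parallel to GY meets line YH ⇒ C = (4, 16/5)
C = Y + t·(H−Y) with t = 4/5, so YC:CH = t:(1−t) = 4/5:1/5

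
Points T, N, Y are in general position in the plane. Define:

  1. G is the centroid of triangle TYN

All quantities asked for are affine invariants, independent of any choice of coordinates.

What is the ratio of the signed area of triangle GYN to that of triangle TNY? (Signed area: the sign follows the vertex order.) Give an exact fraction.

[GYN]:[TNY] = -1/3

Work in coordinates with T = (0, 0), N = (1, 0), Y = (0, 1).
1. G is the centroid of triangle TYN ⇒ G = (1/3, 1/3)
2·[GYN] = -1/3, 2·[TNY] = 1
[GYN]:[TNY] = -1/3:1 = -1/3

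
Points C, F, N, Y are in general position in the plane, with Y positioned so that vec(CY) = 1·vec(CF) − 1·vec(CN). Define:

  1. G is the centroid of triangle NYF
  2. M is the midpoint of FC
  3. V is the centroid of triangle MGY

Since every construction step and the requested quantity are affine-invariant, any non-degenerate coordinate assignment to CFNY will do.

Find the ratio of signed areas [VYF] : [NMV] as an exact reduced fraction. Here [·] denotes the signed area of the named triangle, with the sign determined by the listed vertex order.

Assign C = (0, 0), F = (1, 0), N = (0, 1), Y = (1, -1) — the answer is frame-independent, so this choice is without loss of generality.
1. G is the centroid of triangle NYF ⇒ G = (2/3, 0)
2. M is the midpoint of FC ⇒ M = (1/2, 0)
3. V is the centroid of triangle MGY ⇒ V = (13/18, -1/3)
2·[VYF] = 5/18, 2·[NMV] = 1/18
[VYF]:[NMV] = 5/18:1/18 = 5

[VYF]:[NMV] = 5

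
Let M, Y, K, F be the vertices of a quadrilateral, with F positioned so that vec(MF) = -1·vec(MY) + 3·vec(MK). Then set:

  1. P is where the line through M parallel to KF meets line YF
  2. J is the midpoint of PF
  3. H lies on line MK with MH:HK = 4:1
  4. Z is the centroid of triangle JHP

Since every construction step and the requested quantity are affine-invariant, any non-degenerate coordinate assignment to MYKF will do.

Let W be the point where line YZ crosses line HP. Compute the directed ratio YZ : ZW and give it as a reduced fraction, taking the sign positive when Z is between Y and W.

Set M = (0, 0), Y = (1, 0), K = (0, 1), F = (-1, 3); any affine frame gives the same invariant.
1. P is where the line through M parallel to KF meets line YF ⇒ P = (-3, 6)
2. J is the midpoint of PF ⇒ J = (-2, 9/2)
3. H lies on line MK with MH:HK = 4:1 ⇒ H = (0, 4/5)
4. Z is the centroid of triangle JHP ⇒ Z = (-5/3, 113/30)
line YZ meets HP at W = (-21/11, 226/55)
Z = Y + t·(W−Y) with t = 11/12, so YZ:ZW = 11/12:1/12

YZ:ZW = 11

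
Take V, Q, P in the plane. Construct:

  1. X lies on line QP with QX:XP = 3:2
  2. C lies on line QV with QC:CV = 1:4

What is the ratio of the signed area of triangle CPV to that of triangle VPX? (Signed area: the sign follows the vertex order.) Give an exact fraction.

[CPV]:[VPX] = -2

Set V = (0, 0), Q = (1, 0), P = (0, 1); any affine frame gives the same invariant.
1. X lies on line QP with QX:XP = 3:2 ⇒ X = (2/5, 3/5)
2. C lies on line QV with QC:CV = 1:4 ⇒ C = (4/5, 0)
2·[CPV] = 4/5, 2·[VPX] = -2/5
[CPV]:[VPX] = 4/5:-2/5 = -2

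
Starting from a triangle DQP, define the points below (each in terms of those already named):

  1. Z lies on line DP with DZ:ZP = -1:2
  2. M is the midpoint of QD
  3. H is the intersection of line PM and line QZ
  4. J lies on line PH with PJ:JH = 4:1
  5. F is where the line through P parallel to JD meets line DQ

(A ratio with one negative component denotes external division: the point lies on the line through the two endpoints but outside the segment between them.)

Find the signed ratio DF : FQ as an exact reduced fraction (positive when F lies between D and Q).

DF:FQ = -8/7

Assign D = (0, 0), Q = (1, 0), P = (0, 1) — the answer is frame-independent, so this choice is without loss of generality.
1. Z lies on line DP with DZ:ZP = -1:2 ⇒ Z = (0, -1)
2. M is the midpoint of QD ⇒ M = (1/2, 0)
3. H is the intersection of line PM and line QZ ⇒ H = (2/3, -1/3)
4. J lies on line PH with PJ:JH = 4:1 ⇒ J = (8/15, -1/15)
5. F is where the line through P parallel to JD meets line DQ ⇒ F = (8, 0)
F = D + t·(Q−D) with t = 8, so DF:FQ = t:(1−t) = 8:-7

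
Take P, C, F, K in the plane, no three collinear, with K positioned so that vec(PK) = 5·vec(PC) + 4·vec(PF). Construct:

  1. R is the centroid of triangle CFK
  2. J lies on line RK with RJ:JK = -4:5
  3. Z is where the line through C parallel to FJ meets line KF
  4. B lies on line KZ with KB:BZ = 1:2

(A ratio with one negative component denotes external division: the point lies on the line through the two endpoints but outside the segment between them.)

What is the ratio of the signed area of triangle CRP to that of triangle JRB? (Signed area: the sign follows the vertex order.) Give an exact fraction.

[CRP]:[JRB] = -75/64

Set P = (0, 0), C = (1, 0), F = (0, 1), K = (5, 4); any affine frame gives the same invariant.
1. R is the centroid of triangle CFK ⇒ R = (2, 5/3)
2. J lies on line RK with RJ:JK = -4:5 ⇒ J = (-10, -23/3)
3. Z is where the line through C parallel to FJ meets line KF ⇒ Z = (7, 26/5)
4. B lies on line KZ with KB:BZ = 1:2 ⇒ B = (17/3, 22/5)
2·[CRP] = 5/3, 2·[JRB] = -64/45
[CRP]:[JRB] = 5/3:-64/45 = -75/64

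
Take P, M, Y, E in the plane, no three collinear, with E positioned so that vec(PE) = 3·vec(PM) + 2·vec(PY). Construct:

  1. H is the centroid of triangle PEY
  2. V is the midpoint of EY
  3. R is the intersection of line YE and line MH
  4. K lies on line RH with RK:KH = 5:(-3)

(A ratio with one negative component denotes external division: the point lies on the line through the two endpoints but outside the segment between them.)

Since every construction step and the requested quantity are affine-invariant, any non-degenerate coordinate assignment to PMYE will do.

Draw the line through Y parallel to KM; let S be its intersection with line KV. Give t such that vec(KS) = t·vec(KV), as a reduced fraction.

Work in coordinates with P = (0, 0), M = (1, 0), Y = (0, 1), E = (3, 2).
1. H is the centroid of triangle PEY ⇒ H = (1, 1)
2. V is the midpoint of EY ⇒ V = (3/2, 3/2)
3. R is the intersection of line YE and line MH ⇒ R = (1, 4/3)
4. K lies on line RH with RK:KH = 5:(-3) ⇒ K = (1, 1/2)
through Y parallel to KM: direction (0, -1/2); meets KV at S = (0, -3/2)
S = K + t·(V−K) with t = -2

t = -2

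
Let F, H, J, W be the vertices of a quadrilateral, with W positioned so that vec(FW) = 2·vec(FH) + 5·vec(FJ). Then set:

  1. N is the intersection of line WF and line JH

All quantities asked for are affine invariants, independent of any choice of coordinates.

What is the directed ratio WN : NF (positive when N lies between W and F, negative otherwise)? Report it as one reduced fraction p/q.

Assign F = (0, 0), H = (1, 0), J = (0, 1), W = (2, 5) — the answer is frame-independent, so this choice is without loss of generality.
1. N is the intersection of line WF and line JH ⇒ N = (2/7, 5/7)
N = W + t·(F−W) with t = 6/7, so WN:NF = t:(1−t) = 6/7:1/7

WN:NF = 6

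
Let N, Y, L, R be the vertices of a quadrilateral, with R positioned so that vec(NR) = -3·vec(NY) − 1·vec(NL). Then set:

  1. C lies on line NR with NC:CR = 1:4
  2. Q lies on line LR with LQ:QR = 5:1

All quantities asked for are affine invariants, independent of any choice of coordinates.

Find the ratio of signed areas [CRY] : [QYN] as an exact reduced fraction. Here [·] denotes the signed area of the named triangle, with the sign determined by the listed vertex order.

[CRY]:[QYN] = 6/5

Set N = (0, 0), Y = (1, 0), L = (0, 1), R = (-3, -1); any affine frame gives the same invariant.
1. C lies on line NR with NC:CR = 1:4 ⇒ C = (-3/5, -1/5)
2. Q lies on line LR with LQ:QR = 5:1 ⇒ Q = (-5/2, -2/3)
2·[CRY] = 4/5, 2·[QYN] = 2/3
[CRY]:[QYN] = 4/5:2/3 = 6/5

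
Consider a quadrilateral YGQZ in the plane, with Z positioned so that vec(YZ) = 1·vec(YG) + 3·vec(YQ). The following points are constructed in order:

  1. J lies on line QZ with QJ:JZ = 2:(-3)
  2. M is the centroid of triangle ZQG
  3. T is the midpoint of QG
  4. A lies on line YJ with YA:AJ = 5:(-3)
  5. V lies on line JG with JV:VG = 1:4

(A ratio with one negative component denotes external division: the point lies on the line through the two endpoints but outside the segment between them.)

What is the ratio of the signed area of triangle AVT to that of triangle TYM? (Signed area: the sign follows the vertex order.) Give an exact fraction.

[AVT]:[TYM] = -9/4

Set Y = (0, 0), G = (1, 0), Q = (0, 1), Z = (1, 3); any affine frame gives the same invariant.
1. J lies on line QZ with QJ:JZ = 2:(-3) ⇒ J = (-2, -3)
2. M is the centroid of triangle ZQG ⇒ M = (2/3, 4/3)
3. T is the midpoint of QG ⇒ T = (1/2, 1/2)
4. A lies on line YJ with YA:AJ = 5:(-3) ⇒ A = (-5, -15/2)
5. V lies on line JG with JV:VG = 1:4 ⇒ V = (-7/5, -12/5)
2·[AVT] = 3/4, 2·[TYM] = -1/3
[AVT]:[TYM] = 3/4:-1/3 = -9/4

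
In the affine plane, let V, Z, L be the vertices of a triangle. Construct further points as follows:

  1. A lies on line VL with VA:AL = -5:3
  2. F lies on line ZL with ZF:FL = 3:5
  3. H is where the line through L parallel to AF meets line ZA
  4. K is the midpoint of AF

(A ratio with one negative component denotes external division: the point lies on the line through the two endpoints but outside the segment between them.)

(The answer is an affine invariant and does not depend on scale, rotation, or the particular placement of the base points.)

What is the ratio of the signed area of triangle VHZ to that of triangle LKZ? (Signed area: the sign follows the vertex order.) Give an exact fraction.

Assign V = (0, 0), Z = (1, 0), L = (0, 1) — the answer is frame-independent, so this choice is without loss of generality.
1. A lies on line VL with VA:AL = -5:3 ⇒ A = (0, 5/2)
2. F lies on line ZL with ZF:FL = 3:5 ⇒ F = (5/8, 3/8)
3. H is where the line through L parallel to AF meets line ZA ⇒ H = (-5/3, 20/3)
4. K is the midpoint of AF ⇒ K = (5/16, 23/16)
2·[VHZ] = -20/3, 2·[LKZ] = -3/4
[VHZ]:[LKZ] = -20/3:-3/4 = 80/9

[VHZ]:[LKZ] = 80/9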